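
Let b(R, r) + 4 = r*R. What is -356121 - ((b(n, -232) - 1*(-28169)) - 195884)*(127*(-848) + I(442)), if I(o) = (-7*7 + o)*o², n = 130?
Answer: 15171453018803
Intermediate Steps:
b(R, r) = -4 + R*r (b(R, r) = -4 + r*R = -4 + R*r)
I(o) = o²*(-49 + o) (I(o) = (-49 + o)*o² = o²*(-49 + o))
-356121 - ((b(n, -232) - 1*(-28169)) - 195884)*(127*(-848) + I(442)) = -356121 - (((-4 + 130*(-232)) - 1*(-28169)) - 195884)*(127*(-848) + 442²*(-49 + 442)) = -356121 - (((-4 - 30160) + 28169) - 195884)*(-107696 + 195364*393) = -356121 - ((-30164 + 28169) - 195884)*(-107696 + 76778052) = -356121 - (-1995 - 195884)*76670356 = -356121 - (-197879)*76670356 = -356121 - 1*(-15171453374924) = -356121 + 15171453374924 = 15171453018803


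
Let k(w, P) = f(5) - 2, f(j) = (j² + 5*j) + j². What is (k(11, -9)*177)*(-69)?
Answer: -891549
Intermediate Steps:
f(j) = 2*j² + 5*j
k(w, P) = 73 (k(w, P) = 5*(5 + 2*5) - 2 = 5*(5 + 10) - 2 = 5*15 - 2 = 75 - 2 = 73)
(k(11, -9)*177)*(-69) = (73*177)*(-69) = 12921*(-69) = -891549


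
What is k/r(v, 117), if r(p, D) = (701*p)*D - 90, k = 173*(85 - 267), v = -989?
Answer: 31486/81114903 ≈ 0.00038817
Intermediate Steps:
k = -31486 (k = 173*(-182) = -31486)
r(p, D) = -90 + 701*D*p (r(p, D) = 701*D*p - 90 = -90 + 701*D*p)
k/r(v, 117) = -31486/(-90 + 701*117*(-989)) = -31486/(-90 - 81114813) = -31486/(-81114903) = -31486*(-1/81114903) = 31486/81114903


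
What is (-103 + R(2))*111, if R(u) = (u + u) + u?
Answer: -10767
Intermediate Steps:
R(u) = 3*u (R(u) = 2*u + u = 3*u)
(-103 + R(2))*111 = (-103 + 3*2)*111 = (-103 + 6)*111 = -97*111 = -10767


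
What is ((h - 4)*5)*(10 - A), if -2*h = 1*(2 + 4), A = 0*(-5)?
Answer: -350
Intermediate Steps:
A = 0
h = -3 (h = -(2 + 4)/2 = -6/2 = -1/2*6 = -3)
((h - 4)*5)*(10 - A) = ((-3 - 4)*5)*(10 - 1*0) = (-7*5)*(10 + 0) = -35*10 = -350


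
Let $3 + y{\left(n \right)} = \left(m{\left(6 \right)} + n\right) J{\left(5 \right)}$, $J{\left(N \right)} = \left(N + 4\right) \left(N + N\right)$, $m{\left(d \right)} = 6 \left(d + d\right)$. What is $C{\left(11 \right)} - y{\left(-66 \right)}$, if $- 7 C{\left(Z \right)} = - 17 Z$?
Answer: $- \frac{3572}{7} \approx -510.29$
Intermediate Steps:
$m{\left(d \right)} = 12 d$ ($m{\left(d \right)} = 6 \cdot 2 d = 12 d$)
$J{\left(N \right)} = 2 N \left(4 + N\right)$ ($J{\left(N \right)} = \left(4 + N\right) 2 N = 2 N \left(4 + N\right)$)
$C{\left(Z \right)} = \frac{17 Z}{7}$ ($C{\left(Z \right)} = - \frac{\left(-17\right) Z}{7} = \frac{17 Z}{7}$)
$y{\left(n \right)} = 6477 + 90 n$ ($y{\left(n \right)} = -3 + \left(12 \cdot 6 + n\right) 2 \cdot 5 \left(4 + 5\right) = -3 + \left(72 + n\right) 2 \cdot 5 \cdot 9 = -3 + \left(72 + n\right) 90 = -3 + \left(6480 + 90 n\right) = 6477 + 90 n$)
$C{\left(11 \right)} - y{\left(-66 \right)} = \frac{17}{7} \cdot 11 - \left(6477 + 90 \left(-66\right)\right) = \frac{187}{7} - \left(6477 - 5940\right) = \frac{187}{7} - 537 = - \frac{3572}{7}$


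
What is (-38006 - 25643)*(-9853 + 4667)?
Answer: 330083714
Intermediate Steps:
(-38006 - 25643)*(-9853 + 4667) = -63649*(-5186) = 330083714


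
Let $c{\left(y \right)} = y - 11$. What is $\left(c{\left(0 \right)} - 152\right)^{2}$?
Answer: $26569$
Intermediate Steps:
$c{\left(y \right)} = -11 + y$
$\left(c{\left(0 \right)} - 152\right)^{2} = \left(\left(-11 + 0\right) - 152\right)^{2} = \left(-11 - 152\right)^{2} = \left(-163\right)^{2} = 26569$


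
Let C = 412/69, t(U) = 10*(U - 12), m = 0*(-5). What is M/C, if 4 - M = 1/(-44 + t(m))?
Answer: 45333/67568 ≈ 0.67092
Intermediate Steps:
m = 0
t(U) = -120 + 10*U (t(U) = 10*(-12 + U) = -120 + 10*U)
C = 412/69 (C = 412*(1/69) = 412/69 ≈ 5.9710)
M = 657/164 (M = 4 - 1/(-44 + (-120 + 10*0)) = 4 - 1/(-44 + (-120 + 0)) = 4 - 1/(-44 - 120) = 4 - 1/(-164) = 4 - 1*(-1/164) = 4 + 1/164 = 657/164 ≈ 4.0061)
M/C = 657/(164*(412/69)) = (657/164)*(69/412) = 45333/67568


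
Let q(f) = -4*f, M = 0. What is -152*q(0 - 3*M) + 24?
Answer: 24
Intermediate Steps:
-152*q(0 - 3*M) + 24 = -(-608)*(0 - 3*0) + 24 = -(-608)*(0 + 0) + 24 = -(-608)*0 + 24 = -152*0 + 24 = 0 + 24 = 24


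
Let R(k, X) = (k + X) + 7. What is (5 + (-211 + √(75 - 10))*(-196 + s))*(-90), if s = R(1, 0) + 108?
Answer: -1519650 + 7200*√65 ≈ -1.4616e+6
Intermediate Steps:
R(k, X) = 7 + X + k (R(k, X) = (X + k) + 7 = 7 + X + k)
s = 116 (s = (7 + 0 + 1) + 108 = 8 + 108 = 116)
(5 + (-211 + √(75 - 10))*(-196 + s))*(-90) = (5 + (-211 + √(75 - 10))*(-196 + 116))*(-90) = (5 + (-211 + √65)*(-80))*(-90) = (5 + (16880 - 80*√65))*(-90) = (16885 - 80*√65)*(-90) = -1519650 + 7200*√65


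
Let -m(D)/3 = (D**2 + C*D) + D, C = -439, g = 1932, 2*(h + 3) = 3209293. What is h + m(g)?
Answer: -14109161/2 ≈ -7.0546e+6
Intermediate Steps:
h = 3209287/2 (h = -3 + (1/2)*3209293 = -3 + 3209293/2 = 3209287/2 ≈ 1.6046e+6)
m(D) = -3*D**2 + 1314*D (m(D) = -3*((D**2 - 439*D) + D) = -3*(D**2 - 438*D) = -3*D**2 + 1314*D)
h + m(g) = 3209287/2 + 3*1932*(438 - 1*1932) = 3209287/2 + 3*1932*(438 - 1932) = 3209287/2 + 3*1932*(-1494) = 3209287/2 - 8659224 = -14109161/2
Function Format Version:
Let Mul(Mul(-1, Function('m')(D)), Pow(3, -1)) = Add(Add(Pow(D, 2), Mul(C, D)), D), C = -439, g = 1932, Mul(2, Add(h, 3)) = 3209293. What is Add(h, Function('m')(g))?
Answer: Rational(-14109161, 2) ≈ -7.0546e+6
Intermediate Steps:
h = Rational(3209287, 2) (h = Add(-3, Mul(Rational(1, 2), 3209293)) = Add(-3, Rational(3209293, 2)) = Rational(3209287, 2) ≈ 1.6046e+6)
Function('m')(D) = Add(Mul(-3, Pow(D, 2)), Mul(1314, D)) (Function('m')(D) = Mul(-3, Add(Add(Pow(D, 2), Mul(-439, D)), D)) = Mul(-3, Add(Pow(D, 2), Mul(-438, D))) = Add(Mul(-3, Pow(D, 2)), Mul(1314, D)))
Add(h, Function('m')(g)) = Add(Rational(3209287, 2), Mul(3, 1932, Add(438, Mul(-1, 1932)))) = Add(Rational(3209287, 2), Mul(3, 1932, Add(438, -1932))) = Add(Rational(3209287, 2), Mul(3, 1932, -1494)) = Add(Rational(3209287, 2), -8659224) = Rational(-14109161, 2)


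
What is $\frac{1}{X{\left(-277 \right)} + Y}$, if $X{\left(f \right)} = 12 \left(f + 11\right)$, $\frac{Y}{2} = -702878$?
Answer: $- \frac{1}{1408948} \approx -7.0975 \cdot 10^{-7}$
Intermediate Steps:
$Y = -1405756$ ($Y = 2 \left(-702878\right) = -1405756$)
$X{\left(f \right)} = 132 + 12 f$ ($X{\left(f \right)} = 12 \left(11 + f\right) = 132 + 12 f$)
$\frac{1}{X{\left(-277 \right)} + Y} = \frac{1}{\left(132 + 12 \left(-277\right)\right) - 1405756} = \frac{1}{\left(132 - 3324\right) - 1405756} = \frac{1}{-3192 - 1405756} = \frac{1}{-1408948} = - \frac{1}{1408948}$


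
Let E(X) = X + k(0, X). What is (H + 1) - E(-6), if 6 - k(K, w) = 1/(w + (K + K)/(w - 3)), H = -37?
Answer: -217/6 ≈ -36.167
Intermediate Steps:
k(K, w) = 6 - 1/(w + 2*K/(-3 + w)) (k(K, w) = 6 - 1/(w + (K + K)/(w - 3)) = 6 - 1/(w + (2*K)/(-3 + w)) = 6 - 1/(w + 2*K/(-3 + w)))
E(X) = X + (3 - 19*X + 6*X²)/(X² - 3*X) (E(X) = X + (3 - 19*X + 6*X² + 12*0)/(X² - 3*X + 2*0) = X + (3 - 19*X + 6*X² + 0)/(X² - 3*X + 0) = X + (3 - 19*X + 6*X²)/(X² - 3*X))
(H + 1) - E(-6) = (-37 + 1) - (6 - 6 - 1/(-6)) = -36 - (6 - 6 - 1*(-⅙)) = -36 - (6 - 6 + ⅙) = -36 - 1*⅙ = -36 - ⅙ = -217/6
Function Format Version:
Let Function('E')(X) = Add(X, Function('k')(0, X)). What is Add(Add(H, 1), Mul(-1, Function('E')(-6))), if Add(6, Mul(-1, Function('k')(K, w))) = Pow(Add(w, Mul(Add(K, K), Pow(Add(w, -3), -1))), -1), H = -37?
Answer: Rational(-217, 6) ≈ -36.167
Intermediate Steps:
Function('k')(K, w) = Add(6, Mul(-1, Pow(Add(w, Mul(2, K, Pow(Add(-3, w), -1))), -1))) (Function('k')(K, w) = Add(6, Mul(-1, Pow(Add(w, Mul(Add(K, K), Pow(Add(w, -3), -1))), -1))) = Add(6, Mul(-1, Pow(Add(w, Mul(Mul(2, K), Pow(Add(-3, w), -1))), -1))) = Add(6, Mul(-1, Pow(Add(w, Mul(2, K, Pow(Add(-3, w), -1))), -1))))
Function('E')(X) = Add(X, Mul(Pow(Add(Pow(X, 2), Mul(-3, X)), -1), Add(3, Mul(-19, X), Mul(6, Pow(X, 2))))) (Function('E')(X) = Add(X, Mul(Pow(Add(Pow(X, 2), Mul(-3, X), Mul(2, 0)), -1), Add(3, Mul(-19, X), Mul(6, Pow(X, 2)), Mul(12, 0)))) = Add(X, Mul(Pow(Add(Pow(X, 2), Mul(-3, X), 0), -1), Add(3, Mul(-19, X), Mul(6, Pow(X, 2)), 0))) = Add(X, Mul(Pow(Add(Pow(X, 2), Mul(-3, X)), -1), Add(3, Mul(-19, X), Mul(6, Pow(X, 2))))))
Add(Add(H, 1), Mul(-1, Function('E')(-6))) = Add(Add(-37, 1), Mul(-1, Add(6, -6, Mul(-1, Pow(-6, -1))))) = Add(-36, Mul(-1, Add(6, -6, Mul(-1, Rational(-1, 6))))) = Add(-36, Mul(-1, Add(6, -6, Rational(1, 6)))) = Add(-36, Mul(-1, Rational(1, 6))) = Add(-36, Rational(-1, 6)) = Rational(-217, 6)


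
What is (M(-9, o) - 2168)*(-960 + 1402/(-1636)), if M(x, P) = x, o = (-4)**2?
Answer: 1711080637/818 ≈ 2.0918e+6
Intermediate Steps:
o = 16
(M(-9, o) - 2168)*(-960 + 1402/(-1636)) = (-9 - 2168)*(-960 + 1402/(-1636)) = -2177*(-960 + 1402*(-1/1636)) = -2177*(-960 - 701/818) = -2177*(-785981/818) = 1711080637/818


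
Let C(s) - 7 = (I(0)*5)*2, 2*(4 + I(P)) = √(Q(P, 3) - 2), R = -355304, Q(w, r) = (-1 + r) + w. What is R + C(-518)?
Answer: -355337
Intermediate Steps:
Q(w, r) = -1 + r + w
I(P) = -4 + √P/2 (I(P) = -4 + √((-1 + 3 + P) - 2)/2 = -4 + √((2 + P) - 2)/2 = -4 + √P/2)
C(s) = -33 (C(s) = 7 + ((-4 + √0/2)*5)*2 = 7 + ((-4 + (½)*0)*5)*2 = 7 + ((-4 + 0)*5)*2 = 7 - 4*5*2 = 7 - 20*2 = 7 - 40 = -33)
R + C(-518) = -355304 - 33 = -355337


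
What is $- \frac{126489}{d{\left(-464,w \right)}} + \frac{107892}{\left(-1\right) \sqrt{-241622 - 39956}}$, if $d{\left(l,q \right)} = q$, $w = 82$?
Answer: $- \frac{126489}{82} + \frac{53946 i \sqrt{281578}}{140789} \approx -1542.5 + 203.32 i$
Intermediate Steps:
$- \frac{126489}{d{\left(-464,w \right)}} + \frac{107892}{\left(-1\right) \sqrt{-241622 - 39956}} = - \frac{126489}{82} + \frac{107892}{\left(-1\right) \sqrt{-241622 - 39956}} = \left(-126489\right) \frac{1}{82} + \frac{107892}{\left(-1\right) \sqrt{-281578}} = - \frac{126489}{82} + \frac{107892}{\left(-1\right) i \sqrt{281578}} = - \frac{126489}{82} + 107892 \frac{i \sqrt{281578}}{281578} = - \frac{126489}{82} + \frac{53946 i \sqrt{281578}}{140789}$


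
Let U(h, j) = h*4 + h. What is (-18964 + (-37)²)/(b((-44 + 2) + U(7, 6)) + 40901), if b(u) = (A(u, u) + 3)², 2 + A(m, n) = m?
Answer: -17595/40937 ≈ -0.42981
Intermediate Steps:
U(h, j) = 5*h (U(h, j) = 4*h + h = 5*h)
A(m, n) = -2 + m
b(u) = (1 + u)² (b(u) = ((-2 + u) + 3)² = (1 + u)²)
(-18964 + (-37)²)/(b((-44 + 2) + U(7, 6)) + 40901) = (-18964 + (-37)²)/((1 + ((-44 + 2) + 5*7))² + 40901) = (-18964 + 1369)/((1 + (-42 + 35))² + 40901) = -17595/((1 - 7)² + 40901) = -17595/((-6)² + 40901) = -17595/(36 + 40901) = -17595/40937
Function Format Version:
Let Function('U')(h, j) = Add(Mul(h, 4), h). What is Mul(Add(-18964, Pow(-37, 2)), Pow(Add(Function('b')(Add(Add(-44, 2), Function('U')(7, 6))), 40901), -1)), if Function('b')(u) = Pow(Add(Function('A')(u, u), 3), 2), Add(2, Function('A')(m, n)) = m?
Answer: Rational(-17595, 40937) ≈ -0.42981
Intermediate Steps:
Function('U')(h, j) = Mul(5, h) (Function('U')(h, j) = Add(Mul(4, h), h) = Mul(5, h))
Function('A')(m, n) = Add(-2, m)
Function('b')(u) = Pow(Add(1, u), 2) (Function('b')(u) = Pow(Add(Add(-2, u), 3), 2) = Pow(Add(1, u), 2))
Mul(Add(-18964, Pow(-37, 2)), Pow(Add(Function('b')(Add(Add(-44, 2), Function('U')(7, 6))), 40901), -1)) = Mul(Add(-18964, Pow(-37, 2)), Pow(Add(Pow(Add(1, Add(Add(-44, 2), Mul(5, 7))), 2), 40901), -1)) = Mul(Add(-18964, 1369), Pow(Add(Pow(Add(1, Add(-42, 35)), 2), 40901), -1)) = Mul(-17595, Pow(Add(Pow(Add(1, -7), 2), 40901), -1)) = Mul(-17595, Pow(Add(Pow(-6, 2), 40901), -1)) = Mul(-17595, Pow(Add(36, 40901), -1)) = Mul(-17595, Pow(40937, -1)) = Mul(-17595, Rational(1, 40937)) = Rational(-17595, 40937)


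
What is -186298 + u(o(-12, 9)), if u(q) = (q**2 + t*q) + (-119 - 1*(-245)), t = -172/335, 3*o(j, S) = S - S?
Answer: -186172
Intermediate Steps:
o(j, S) = 0 (o(j, S) = (S - S)/3 = (1/3)*0 = 0)
t = -172/335 (t = -172*1/335 = -172/335 ≈ -0.51343)
u(q) = 126 + q**2 - 172*q/335 (u(q) = (q**2 - 172*q/335) + (-119 - 1*(-245)) = (q**2 - 172*q/335) + (-119 + 245) = (q**2 - 172*q/335) + 126 = 126 + q**2 - 172*q/335)
-186298 + u(o(-12, 9)) = -186298 + (126 + 0**2 - 172/335*0) = -186298 + (126 + 0 + 0) = -186298 + 126 = -186172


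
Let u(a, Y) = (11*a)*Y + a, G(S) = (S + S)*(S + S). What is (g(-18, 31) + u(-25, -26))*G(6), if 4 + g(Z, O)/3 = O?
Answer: 1037664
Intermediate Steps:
g(Z, O) = -12 + 3*O
G(S) = 4*S² (G(S) = (2*S)*(2*S) = 4*S²)
u(a, Y) = a + 11*Y*a (u(a, Y) = 11*Y*a + a = a + 11*Y*a)
(g(-18, 31) + u(-25, -26))*G(6) = ((-12 + 3*31) - 25*(1 + 11*(-26)))*(4*6²) = ((-12 + 93) - 25*(1 - 286))*(4*36) = (81 - 25*(-285))*144 = (81 + 7125)*144 = 7206*144 = 1037664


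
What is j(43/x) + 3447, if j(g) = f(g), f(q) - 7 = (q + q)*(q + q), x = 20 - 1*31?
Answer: 425330/121 ≈ 3515.1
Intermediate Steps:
x = -11 (x = 20 - 31 = -11)
f(q) = 7 + 4*q² (f(q) = 7 + (q + q)*(q + q) = 7 + (2*q)*(2*q) = 7 + 4*q²)
j(g) = 7 + 4*g²
j(43/x) + 3447 = (7 + 4*(43/(-11))²) + 3447 = (7 + 4*(43*(-1/11))²) + 3447 = (7 + 4*(-43/11)²) + 3447 = (7 + 4*(1849/121)) + 3447 = (7 + 7396/121) + 3447 = 8243/121 + 3447 = 425330/121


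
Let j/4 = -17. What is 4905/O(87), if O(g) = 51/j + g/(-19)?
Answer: -8284/9 ≈ -920.44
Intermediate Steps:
j = -68 (j = 4*(-17) = -68)
O(g) = -¾ - g/19 (O(g) = 51/(-68) + g/(-19) = 51*(-1/68) + g*(-1/19) = -¾ - g/19)
4905/O(87) = 4905/(-¾ - 1/19*87) = 4905/(-¾ - 87/19) = 4905/(-405/76) = 4905*(-76/405) = -8284/9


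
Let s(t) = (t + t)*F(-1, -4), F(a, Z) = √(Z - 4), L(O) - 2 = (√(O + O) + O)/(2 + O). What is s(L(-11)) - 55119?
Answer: -55119 + 8*√11/9 + 116*I*√2/9 ≈ -55116.0 + 18.228*I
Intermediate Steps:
L(O) = 2 + (O + √2*√O)/(2 + O) (L(O) = 2 + (√(O + O) + O)/(2 + O) = 2 + (√(2*O) + O)/(2 + O) = 2 + (√2*√O + O)/(2 + O) = 2 + (O + √2*√O)/(2 + O))
F(a, Z) = √(-4 + Z)
s(t) = 4*I*t*√2 (s(t) = (t + t)*√(-4 - 4) = (2*t)*√(-8) = (2*t)*(2*I*√2) = 4*I*t*√2)
s(L(-11)) - 55119 = 4*I*((4 + 3*(-11) + √2*√(-11))/(2 - 11))*√2 - 55119 = 4*I*((4 - 33 + √2*(I*√11))/(-9))*√2 - 55119 = 4*I*(-(4 - 33 + I*√22)/9)*√2 - 55119 = 4*I*(-(-29 + I*√22)/9)*√2 - 55119 = 4*I*(29/9 - I*√22/9)*√2 - 55119 = 4*I*√2*(29/9 - I*√22/9) - 55119 = -55119 + 4*I*√2*(29/9 - I*√22/9)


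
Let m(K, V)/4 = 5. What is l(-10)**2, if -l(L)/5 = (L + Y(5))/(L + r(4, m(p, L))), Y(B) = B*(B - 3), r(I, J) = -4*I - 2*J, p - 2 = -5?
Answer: 0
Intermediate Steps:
p = -3 (p = 2 - 5 = -3)
m(K, V) = 20 (m(K, V) = 4*5 = 20)
Y(B) = B*(-3 + B)
l(L) = -5*(10 + L)/(-56 + L) (l(L) = -5*(L + 5*(-3 + 5))/(L + (-4*4 - 2*20)) = -5*(L + 5*2)/(L + (-16 - 40)) = -5*(L + 10)/(L - 56) = -5*(10 + L)/(-56 + L))
l(-10)**2 = (5*(-10 - 1*(-10))/(-56 - 10))**2 = (5*(-10 + 10)/(-66))**2 = (5*(-1/66)*0)**2 = 0**2 = 0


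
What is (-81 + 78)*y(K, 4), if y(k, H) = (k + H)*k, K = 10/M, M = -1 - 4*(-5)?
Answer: -2580/361 ≈ -7.1468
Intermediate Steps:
M = 19 (M = -1 + 20 = 19)
K = 10/19 ≈ 0.52632
y(k, H) = k*(H + k) (y(k, H) = (H + k)*k = k*(H + k))
(-81 + 78)*y(K, 4) = (-81 + 78)*(10*(4 + 10/19)/19) = -30*86/(19*19) = -3*860/361 = -2580/361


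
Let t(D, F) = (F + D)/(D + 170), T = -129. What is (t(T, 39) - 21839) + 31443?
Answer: 393674/41 ≈ 9601.8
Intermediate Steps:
t(D, F) = (D + F)/(170 + D)
(t(T, 39) - 21839) + 31443 = ((-129 + 39)/(170 - 129) - 21839) + 31443 = (-90/41 - 21839) + 31443 = -895489/41 + 31443 = 393674/41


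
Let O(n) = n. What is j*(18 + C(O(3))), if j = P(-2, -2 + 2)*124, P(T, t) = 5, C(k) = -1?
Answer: 10540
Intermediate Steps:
j = 620 (j = 5*124 = 620)
j*(18 + C(O(3))) = 620*(18 - 1) = 620*17 = 10540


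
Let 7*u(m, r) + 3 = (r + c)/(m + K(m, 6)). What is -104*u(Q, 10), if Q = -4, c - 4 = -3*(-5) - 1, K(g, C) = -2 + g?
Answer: 3016/35 ≈ 86.171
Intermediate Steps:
c = 18 (c = 4 + (-3*(-5) - 1) = 4 + (15 - 1) = 4 + 14 = 18)
u(m, r) = -3/7 + (18 + r)/(7*(-2 + 2*m)) (u(m, r) = -3/7 + ((r + 18)/(m + (-2 + m)))/7 = -3/7 + ((18 + r)/(-2 + 2*m))/7 = -3/7 + (18 + r)/(7*(-2 + 2*m)))
-104*u(Q, 10) = -52*(24 + 10 - 6*(-4))/(7*(-1 - 4)) = -52*(24 + 10 + 24)/(7*(-5)) = -52*(-1)*58/(7*5) = -104*(-29/35) = 3016/35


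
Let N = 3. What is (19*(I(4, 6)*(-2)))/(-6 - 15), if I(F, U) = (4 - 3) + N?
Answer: 152/21 ≈ 7.2381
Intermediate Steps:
I(F, U) = 4 (I(F, U) = (4 - 3) + 3 = 1 + 3 = 4)
(19*(I(4, 6)*(-2)))/(-6 - 15) = (19*(4*(-2)))/(-6 - 15) = (19*(-8))/(-21) = -152*(-1/21) = 152/21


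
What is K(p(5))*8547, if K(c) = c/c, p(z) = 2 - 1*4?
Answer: 8547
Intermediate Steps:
p(z) = -2 (p(z) = 2 - 4 = -2)
K(c) = 1
K(p(5))*8547 = 1*8547 = 8547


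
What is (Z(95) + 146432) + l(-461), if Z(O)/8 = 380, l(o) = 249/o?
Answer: 68906343/461 ≈ 1.4947e+5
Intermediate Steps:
Z(O) = 3040 (Z(O) = 8*380 = 3040)
(Z(95) + 146432) + l(-461) = (3040 + 146432) + 249/(-461) = 149472 + 249*(-1/461) = 149472 - 249/461 = 68906343/461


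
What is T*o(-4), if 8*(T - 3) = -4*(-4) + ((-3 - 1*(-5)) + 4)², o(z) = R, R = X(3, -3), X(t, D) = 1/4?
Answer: 19/8 ≈ 2.3750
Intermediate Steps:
X(t, D) = ¼
R = ¼ ≈ 0.25000
o(z) = ¼
T = 19/2 (T = 3 + (-4*(-4) + ((-3 - 1*(-5)) + 4)²)/8 = 3 + (16 + ((-3 + 5) + 4)²)/8 = 3 + (16 + (2 + 4)²)/8 = 3 + (16 + 6²)/8 = 3 + (16 + 36)/8 = 3 + (⅛)*52 = 3 + 13/2 = 19/2 ≈ 9.5000)
T*o(-4) = (19/2)*(¼) = 19/8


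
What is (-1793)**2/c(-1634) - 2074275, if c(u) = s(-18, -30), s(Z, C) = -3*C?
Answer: -183469901/90 ≈ -2.0386e+6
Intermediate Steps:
c(u) = 90 (c(u) = -3*(-30) = 90)
(-1793)**2/c(-1634) - 2074275 = (-1793)**2/90 - 2074275 = 3214849*(1/90) - 2074275 = 3214849/90 - 2074275 = -183469901/90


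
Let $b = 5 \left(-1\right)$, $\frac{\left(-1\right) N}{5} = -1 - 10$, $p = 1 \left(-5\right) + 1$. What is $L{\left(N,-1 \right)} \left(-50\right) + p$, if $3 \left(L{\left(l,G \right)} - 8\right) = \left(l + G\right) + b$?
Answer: $- \frac{3662}{3} \approx -1220.7$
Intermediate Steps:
$p = -4$ ($p = -5 + 1 = -4$)
$N = 55$ ($N = - 5 \left(-1 - 10\right) = \left(-5\right) \left(-11\right) = 55$)
$b = -5$
$L{\left(l,G \right)} = \frac{19}{3} + \frac{G}{3} + \frac{l}{3}$ ($L{\left(l,G \right)} = 8 + \frac{\left(l + G\right) - 5}{3} = 8 + \frac{\left(G + l\right) - 5}{3} = 8 + \frac{-5 + G + l}{3} = 8 + \left(- \frac{5}{3} + \frac{G}{3} + \frac{l}{3}\right) = \frac{19}{3} + \frac{G}{3} + \frac{l}{3}$)
$L{\left(N,-1 \right)} \left(-50\right) + p = \left(\frac{19}{3} + \frac{1}{3} \left(-1\right) + \frac{1}{3} \cdot 55\right) \left(-50\right) - 4 = \left(\frac{19}{3} - \frac{1}{3} + \frac{55}{3}\right) \left(-50\right) - 4 = \frac{73}{3} \left(-50\right) - 4 = - \frac{3650}{3} - 4 = - \frac{3662}{3}$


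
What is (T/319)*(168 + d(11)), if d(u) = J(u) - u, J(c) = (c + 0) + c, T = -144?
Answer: -25776/319 ≈ -80.802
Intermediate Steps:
J(c) = 2*c (J(c) = c + c = 2*c)
d(u) = u (d(u) = 2*u - u = u)
(T/319)*(168 + d(11)) = (-144/319)*(168 + 11) = -144*1/319*179 = -144/319*179 = -25776/319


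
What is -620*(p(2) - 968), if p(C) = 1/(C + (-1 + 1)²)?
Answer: 599850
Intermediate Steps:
p(C) = 1/C (p(C) = 1/(C + 0²) = 1/(C + 0) = 1/C)
-620*(p(2) - 968) = -620*(1/2 - 968) = -620*(½ - 968) = -620*(-1935/2) = 599850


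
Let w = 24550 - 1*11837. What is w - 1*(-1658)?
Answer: 14371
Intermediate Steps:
w = 12713 (w = 24550 - 11837 = 12713)
w - 1*(-1658) = 12713 - 1*(-1658) = 12713 + 1658 = 14371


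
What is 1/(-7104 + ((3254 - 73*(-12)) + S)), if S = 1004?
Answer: -1/1970 ≈ -0.00050761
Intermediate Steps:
1/(-7104 + ((3254 - 73*(-12)) + S)) = 1/(-7104 + ((3254 - 73*(-12)) + 1004)) = 1/(-7104 + ((3254 + 876) + 1004)) = 1/(-7104 + (4130 + 1004)) = 1/(-7104 + 5134) = 1/(-1970) = -1/1970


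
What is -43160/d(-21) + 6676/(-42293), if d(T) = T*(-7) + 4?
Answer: -1826373956/6386243 ≈ -285.99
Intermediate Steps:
d(T) = 4 - 7*T (d(T) = -7*T + 4 = 4 - 7*T)
-43160/d(-21) + 6676/(-42293) = -43160/(4 - 7*(-21)) + 6676/(-42293) = -43160/(4 + 147) + 6676*(-1/42293) = -43160/151 - 6676/42293 = -1826373956/6386243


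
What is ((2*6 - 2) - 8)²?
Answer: 4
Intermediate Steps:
((2*6 - 2) - 8)² = ((12 - 2) - 8)² = (10 - 8)² = 2² = 4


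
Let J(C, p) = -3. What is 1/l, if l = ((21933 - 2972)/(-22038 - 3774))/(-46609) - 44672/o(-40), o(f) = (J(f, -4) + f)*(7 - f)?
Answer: 2431407517668/53743648725557 ≈ 0.045241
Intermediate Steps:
o(f) = (-3 + f)*(7 - f)
l = 53743648725557/2431407517668 (l = ((21933 - 2972)/(-22038 - 3774))/(-46609) - 44672/(-21 - 1*(-40)**2 + 10*(-40)) = (18961/(-25812))*(-1/46609) - 44672/(-21 - 1*1600 - 400) = (18961*(-1/25812))*(-1/46609) - 44672/(-21 - 1600 - 400) = -18961/25812*(-1/46609) - 44672/(-2021) = 18961/1203071508 - 44672*(-1/2021) = 18961/1203071508 + 44672/2021 = 53743648725557/2431407517668 ≈ 22.104)
1/l = 1/(53743648725557/2431407517668) = 2431407517668/53743648725557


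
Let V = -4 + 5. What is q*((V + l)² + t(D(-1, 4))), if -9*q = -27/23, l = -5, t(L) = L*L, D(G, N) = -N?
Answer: 96/23 ≈ 4.1739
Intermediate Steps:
t(L) = L²
V = 1
q = 3/23 (q = -(-3)/23 = -⅑*(-27/23) = 3/23 ≈ 0.13043)
q*((V + l)² + t(D(-1, 4))) = 3*((1 - 5)² + (-1*4)²)/23 = 3*((-4)² + (-4)²)/23 = 3*(16 + 16)/23 = (3/23)*32 = 96/23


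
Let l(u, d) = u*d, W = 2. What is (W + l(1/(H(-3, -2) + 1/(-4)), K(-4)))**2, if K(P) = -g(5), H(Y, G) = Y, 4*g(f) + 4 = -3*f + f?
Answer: 144/169 ≈ 0.85207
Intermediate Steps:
g(f) = -1 - f/2 (g(f) = -1 + (-3*f + f)/4 = -1 + (-2*f)/4 = -1 - f/2)
K(P) = 7/2 (K(P) = -(-1 - 1/2*5) = -(-1 - 5/2) = -1*(-7/2) = 7/2)
l(u, d) = d*u
(W + l(1/(H(-3, -2) + 1/(-4)), K(-4)))**2 = (2 + 7/(2*(-3 + 1/(-4))))**2 = (2 + 7/(2*(-3 - 1/4)))**2 = (2 + 7/(2*(-13/4)))**2 = (2 + (7/2)*(-4/13))**2 = (2 - 14/13)**2 = (12/13)**2 = 144/169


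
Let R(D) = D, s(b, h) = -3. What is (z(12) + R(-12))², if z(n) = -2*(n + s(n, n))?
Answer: 900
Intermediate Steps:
z(n) = 6 - 2*n (z(n) = -2*(n - 3) = -2*(-3 + n) = 6 - 2*n)
(z(12) + R(-12))² = ((6 - 2*12) - 12)² = ((6 - 24) - 12)² = (-18 - 12)² = (-30)² = 900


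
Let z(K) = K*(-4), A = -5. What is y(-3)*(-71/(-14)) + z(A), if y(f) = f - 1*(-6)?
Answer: 493/14 ≈ 35.214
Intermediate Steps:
z(K) = -4*K
y(f) = 6 + f (y(f) = f + 6 = 6 + f)
y(-3)*(-71/(-14)) + z(A) = (6 - 3)*(-71/(-14)) - 4*(-5) = 3*(-71*(-1/14)) + 20 = 3*(71/14) + 20 = 213/14 + 20 = 493/14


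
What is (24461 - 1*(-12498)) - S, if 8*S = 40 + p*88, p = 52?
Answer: 36382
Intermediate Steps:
S = 577 (S = (40 + 52*88)/8 = (40 + 4576)/8 = (⅛)*4616 = 577)
(24461 - 1*(-12498)) - S = (24461 - 1*(-12498)) - 1*577 = (24461 + 12498) - 577 = 36959 - 577 = 36382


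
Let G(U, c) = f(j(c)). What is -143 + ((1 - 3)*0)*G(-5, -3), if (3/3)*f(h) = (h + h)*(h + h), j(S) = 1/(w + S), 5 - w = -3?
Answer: -143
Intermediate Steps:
w = 8 (w = 5 - 1*(-3) = 5 + 3 = 8)
j(S) = 1/(8 + S)
f(h) = 4*h² (f(h) = (h + h)*(h + h) = (2*h)*(2*h) = 4*h²)
G(U, c) = 4/(8 + c)² (G(U, c) = 4*(1/(8 + c))² = 4/(8 + c)²)
-143 + ((1 - 3)*0)*G(-5, -3) = -143 + ((1 - 3)*0)*(4/(8 - 3)²) = -143 + (-2*0)*(4/5²) = -143 + 0*(4*(1/25)) = -143 + 0*(4/25) = -143 + 0 = -143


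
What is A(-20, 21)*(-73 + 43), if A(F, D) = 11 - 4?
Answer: -210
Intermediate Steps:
A(F, D) = 7
A(-20, 21)*(-73 + 43) = 7*(-73 + 43) = 7*(-30) = -210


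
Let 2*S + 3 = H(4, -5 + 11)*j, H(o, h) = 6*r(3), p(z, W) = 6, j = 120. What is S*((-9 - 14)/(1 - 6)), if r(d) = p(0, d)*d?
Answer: 298011/10 ≈ 29801.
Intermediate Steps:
r(d) = 6*d
H(o, h) = 108 (H(o, h) = 6*(6*3) = 6*18 = 108)
S = 12957/2 (S = -3/2 + (108*120)/2 = -3/2 + (½)*12960 = -3/2 + 6480 = 12957/2 ≈ 6478.5)
S*((-9 - 14)/(1 - 6)) = 12957*((-9 - 14)/(1 - 6))/2 = 12957*(-23/(-5))/2 = 12957*(-23*(-⅕))/2 = (12957/2)*(23/5) = 298011/10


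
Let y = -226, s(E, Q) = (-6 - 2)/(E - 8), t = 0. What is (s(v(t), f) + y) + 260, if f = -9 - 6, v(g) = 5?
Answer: 110/3 ≈ 36.667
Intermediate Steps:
f = -15
s(E, Q) = -8/(-8 + E)
(s(v(t), f) + y) + 260 = (-8/(-8 + 5) - 226) + 260 = (-8/(-3) - 226) + 260 = (-8*(-⅓) - 226) + 260 = (8/3 - 226) + 260 = -670/3 + 260 = 110/3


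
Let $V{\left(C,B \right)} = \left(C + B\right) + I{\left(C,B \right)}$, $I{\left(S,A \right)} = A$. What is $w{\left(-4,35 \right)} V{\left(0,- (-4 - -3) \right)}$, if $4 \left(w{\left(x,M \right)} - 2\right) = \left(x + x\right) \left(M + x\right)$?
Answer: $-120$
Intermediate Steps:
$w{\left(x,M \right)} = 2 + \frac{x \left(M + x\right)}{2}$ ($w{\left(x,M \right)} = 2 + \frac{\left(x + x\right) \left(M + x\right)}{4} = 2 + \frac{2 x \left(M + x\right)}{4} = 2 + \frac{x \left(M + x\right)}{2}$)
$V{\left(C,B \right)} = C + 2 B$ ($V{\left(C,B \right)} = \left(C + B\right) + B = \left(B + C\right) + B = C + 2 B$)
$w{\left(-4,35 \right)} V{\left(0,- (-4 - -3) \right)} = \left(2 + \frac{\left(-4\right)^{2}}{2} + \frac{1}{2} \cdot 35 \left(-4\right)\right) \left(0 + 2 \left(- (-4 - -3)\right)\right) = \left(2 + \frac{1}{2} \cdot 16 - 70\right) \left(0 + 2 \left(- (-4 + 3)\right)\right) = \left(2 + 8 - 70\right) \left(0 + 2 \left(\left(-1\right) \left(-1\right)\right)\right) = - 60 \left(0 + 2 \cdot 1\right) = - 60 \left(0 + 2\right) = \left(-60\right) 2 = -120$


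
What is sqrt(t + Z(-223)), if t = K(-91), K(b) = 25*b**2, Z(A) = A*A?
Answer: sqrt(256754) ≈ 506.71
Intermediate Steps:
Z(A) = A**2
t = 207025 (t = 25*(-91)**2 = 25*8281 = 207025)
sqrt(t + Z(-223)) = sqrt(207025 + (-223)**2) = sqrt(207025 + 49729) = sqrt(256754)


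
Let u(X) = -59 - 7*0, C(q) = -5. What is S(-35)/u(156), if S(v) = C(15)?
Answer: 5/59 ≈ 0.084746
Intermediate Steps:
u(X) = -59 (u(X) = -59 - 1*0 = -59 + 0 = -59)
S(v) = -5
S(-35)/u(156) = -5/(-59) = -5*(-1/59) = 5/59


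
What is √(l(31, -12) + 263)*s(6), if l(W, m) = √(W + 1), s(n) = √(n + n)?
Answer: 2*√(789 + 12*√2) ≈ 56.779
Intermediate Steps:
s(n) = √2*√n (s(n) = √(2*n) = √2*√n)
l(W, m) = √(1 + W)
√(l(31, -12) + 263)*s(6) = √(√(1 + 31) + 263)*(√2*√6) = √(√32 + 263)*(2*√3) = √(4*√2 + 263)*(2*√3) = √(263 + 4*√2)*(2*√3) = 2*√3*√(263 + 4*√2)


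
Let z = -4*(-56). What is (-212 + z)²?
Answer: 144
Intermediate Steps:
z = 224
(-212 + z)² = (-212 + 224)² = 12² = 144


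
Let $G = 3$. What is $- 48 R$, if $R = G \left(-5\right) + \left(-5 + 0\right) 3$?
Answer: $1440$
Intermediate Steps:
$R = -30$ ($R = 3 \left(-5\right) + \left(-5 + 0\right) 3 = -15 - 15 = -30$)
$- 48 R = \left(-48\right) \left(-30\right) = 1440$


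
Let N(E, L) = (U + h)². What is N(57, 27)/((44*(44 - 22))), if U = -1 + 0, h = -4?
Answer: 25/968 ≈ 0.025826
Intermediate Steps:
U = -1
N(E, L) = 25 (N(E, L) = (-1 - 4)² = (-5)² = 25)
N(57, 27)/((44*(44 - 22))) = 25/((44*(44 - 22))) = 25/((44*22)) = 25/968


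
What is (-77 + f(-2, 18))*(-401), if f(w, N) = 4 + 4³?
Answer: 3609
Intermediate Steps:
f(w, N) = 68 (f(w, N) = 4 + 64 = 68)
(-77 + f(-2, 18))*(-401) = (-77 + 68)*(-401) = -9*(-401) = 3609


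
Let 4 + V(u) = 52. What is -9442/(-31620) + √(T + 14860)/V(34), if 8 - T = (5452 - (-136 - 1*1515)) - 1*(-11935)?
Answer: 4721/15810 + I*√4170/48 ≈ 0.29861 + 1.3453*I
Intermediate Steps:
T = -19030 (T = 8 - ((5452 - (-136 - 1*1515)) - 1*(-11935)) = 8 - ((5452 - (-136 - 1515)) + 11935) = 8 - ((5452 - 1*(-1651)) + 11935) = 8 - ((5452 + 1651) + 11935) = 8 - (7103 + 11935) = 8 - 1*19038 = 8 - 19038 = -19030)
V(u) = 48 (V(u) = -4 + 52 = 48)
-9442/(-31620) + √(T + 14860)/V(34) = -9442/(-31620) + √(-19030 + 14860)/48 = -9442*(-1/31620) + √(-4170)*(1/48) = 4721/15810 + (I*√4170)*(1/48) = 4721/15810 + I*√4170/48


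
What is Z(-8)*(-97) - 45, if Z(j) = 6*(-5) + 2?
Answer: 2671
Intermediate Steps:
Z(j) = -28 (Z(j) = -30 + 2 = -28)
Z(-8)*(-97) - 45 = -28*(-97) - 45 = 2716 - 45 = 2671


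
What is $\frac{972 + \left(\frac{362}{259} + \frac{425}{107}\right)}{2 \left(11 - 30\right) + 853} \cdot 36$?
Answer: $\frac{195018084}{4517219} \approx 43.172$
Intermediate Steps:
$\frac{972 + \left(\frac{362}{259} + \frac{425}{107}\right)}{2 \left(11 - 30\right) + 853} \cdot 36 = \frac{972 + \left(362 \cdot \frac{1}{259} + 425 \cdot \frac{1}{107}\right)}{2 \left(-19\right) + 853} \cdot 36 = \frac{972 + \left(\frac{362}{259} + \frac{425}{107}\right)}{-38 + 853} \cdot 36 = \frac{972 + \frac{148809}{27713}}{815} \cdot 36 = \frac{27085845}{27713} \cdot \frac{1}{815} \cdot 36 = \frac{5417169}{4517219} \cdot 36 = \frac{195018084}{4517219}$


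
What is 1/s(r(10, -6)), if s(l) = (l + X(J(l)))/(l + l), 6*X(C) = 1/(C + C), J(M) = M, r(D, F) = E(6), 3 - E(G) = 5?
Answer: 96/49 ≈ 1.9592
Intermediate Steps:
E(G) = -2 (E(G) = 3 - 1*5 = 3 - 5 = -2)
r(D, F) = -2
X(C) = 1/(12*C) (X(C) = 1/(6*(C + C)) = 1/(6*((2*C))) = (1/(2*C))/6 = 1/(12*C))
s(l) = (l + 1/(12*l))/(2*l) (s(l) = (l + 1/(12*l))/(l + l) = (l + 1/(12*l))/((2*l)) = (l + 1/(12*l))*(1/(2*l)) = (l + 1/(12*l))/(2*l))
1/s(r(10, -6)) = 1/(1/2 + (1/24)/(-2)**2) = 1/(1/2 + (1/24)*(1/4)) = 1/(1/2 + 1/96) = 1/(49/96) = 96/49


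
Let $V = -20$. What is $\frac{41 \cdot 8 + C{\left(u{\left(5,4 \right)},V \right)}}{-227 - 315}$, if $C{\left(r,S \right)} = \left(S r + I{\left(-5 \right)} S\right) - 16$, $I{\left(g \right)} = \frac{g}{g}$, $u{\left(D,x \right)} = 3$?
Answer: $- \frac{116}{271} \approx -0.42804$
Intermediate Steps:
$I{\left(g \right)} = 1$
$C{\left(r,S \right)} = -16 + S + S r$ ($C{\left(r,S \right)} = \left(S r + 1 S\right) - 16 = \left(S r + S\right) - 16 = \left(S + S r\right) - 16 = -16 + S + S r$)
$\frac{41 \cdot 8 + C{\left(u{\left(5,4 \right)},V \right)}}{-227 - 315} = \frac{41 \cdot 8 - 96}{-227 - 315} = \frac{328 - 96}{-542} = \left(328 - 96\right) \left(- \frac{1}{542}\right) = 232 \left(- \frac{1}{542}\right) = - \frac{116}{271}$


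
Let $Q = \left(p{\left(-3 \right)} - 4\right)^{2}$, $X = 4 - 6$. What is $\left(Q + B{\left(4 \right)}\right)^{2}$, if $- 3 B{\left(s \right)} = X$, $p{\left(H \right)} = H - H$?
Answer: $\frac{2500}{9} \approx 277.78$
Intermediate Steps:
$p{\left(H \right)} = 0$
$X = -2$ ($X = 4 - 6 = -2$)
$B{\left(s \right)} = \frac{2}{3}$ ($B{\left(s \right)} = \left(- \frac{1}{3}\right) \left(-2\right) = \frac{2}{3}$)
$Q = 16$ ($Q = \left(0 - 4\right)^{2} = \left(-4\right)^{2} = 16$)
$\left(Q + B{\left(4 \right)}\right)^{2} = \left(16 + \frac{2}{3}\right)^{2} = \left(\frac{50}{3}\right)^{2} = \frac{2500}{9}$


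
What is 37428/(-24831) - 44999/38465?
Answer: -852346063/318374805 ≈ -2.6772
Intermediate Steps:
37428/(-24831) - 44999/38465 = 37428*(-1/24831) - 44999*1/38465 = -12476/8277 - 44999/38465 = -852346063/318374805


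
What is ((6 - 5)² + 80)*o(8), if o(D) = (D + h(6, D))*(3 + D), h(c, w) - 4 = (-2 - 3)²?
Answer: 32967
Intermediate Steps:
h(c, w) = 29 (h(c, w) = 4 + (-2 - 3)² = 4 + (-5)² = 4 + 25 = 29)
o(D) = (3 + D)*(29 + D) (o(D) = (D + 29)*(3 + D) = (29 + D)*(3 + D) = (3 + D)*(29 + D))
((6 - 5)² + 80)*o(8) = ((6 - 5)² + 80)*(87 + 8² + 32*8) = (1² + 80)*(87 + 64 + 256) = (1 + 80)*407 = 81*407 = 32967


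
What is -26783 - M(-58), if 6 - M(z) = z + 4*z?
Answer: -27079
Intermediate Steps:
M(z) = 6 - 5*z (M(z) = 6 - (z + 4*z) = 6 - 5*z)
-26783 - M(-58) = -26783 - (6 - 5*(-58)) = -26783 - (6 + 290) = -26783 - 1*296 = -26783 - 296 = -27079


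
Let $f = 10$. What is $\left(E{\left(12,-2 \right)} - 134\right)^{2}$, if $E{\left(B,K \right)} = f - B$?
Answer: $18496$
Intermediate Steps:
$E{\left(B,K \right)} = 10 - B$
$\left(E{\left(12,-2 \right)} - 134\right)^{2} = \left(\left(10 - 12\right) - 134\right)^{2} = \left(-2 - 134\right)^{2} = \left(-136\right)^{2} = 18496$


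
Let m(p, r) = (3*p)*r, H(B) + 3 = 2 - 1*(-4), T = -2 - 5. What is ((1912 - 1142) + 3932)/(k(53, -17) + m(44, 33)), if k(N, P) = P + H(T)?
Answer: 2351/2171 ≈ 1.0829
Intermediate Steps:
T = -7
H(B) = 3 (H(B) = -3 + (2 - 1*(-4)) = -3 + (2 + 4) = -3 + 6 = 3)
k(N, P) = 3 + P (k(N, P) = P + 3 = 3 + P)
m(p, r) = 3*p*r
((1912 - 1142) + 3932)/(k(53, -17) + m(44, 33)) = ((1912 - 1142) + 3932)/((3 - 17) + 3*44*33) = (770 + 3932)/(-14 + 4356) = 4702/4342 = 4702*(1/4342) = 2351/2171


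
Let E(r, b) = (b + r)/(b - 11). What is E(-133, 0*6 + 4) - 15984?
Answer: -111759/7 ≈ -15966.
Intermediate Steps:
E(r, b) = (b + r)/(-11 + b)
E(-133, 0*6 + 4) - 15984 = ((0*6 + 4) - 133)/(-11 + (0*6 + 4)) - 15984 = ((0 + 4) - 133)/(-11 + (0 + 4)) - 15984 = (4 - 133)/(-11 + 4) - 15984 = -129/(-7) - 15984 = -⅐*(-129) - 15984 = 129/7 - 15984 = -111759/7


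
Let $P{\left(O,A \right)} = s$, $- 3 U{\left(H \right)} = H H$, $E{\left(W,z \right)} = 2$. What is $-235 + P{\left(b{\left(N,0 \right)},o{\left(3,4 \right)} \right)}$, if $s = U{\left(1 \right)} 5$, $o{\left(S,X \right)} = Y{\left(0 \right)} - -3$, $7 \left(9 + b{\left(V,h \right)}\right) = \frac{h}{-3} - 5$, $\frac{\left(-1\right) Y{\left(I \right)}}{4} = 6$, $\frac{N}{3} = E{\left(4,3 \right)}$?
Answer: $- \frac{710}{3} \approx -236.67$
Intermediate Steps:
$N = 6$ ($N = 3 \cdot 2 = 6$)
$Y{\left(I \right)} = -24$ ($Y{\left(I \right)} = \left(-4\right) 6 = -24$)
$U{\left(H \right)} = - \frac{H^{2}}{3}$ ($U{\left(H \right)} = - \frac{H H}{3} = - \frac{H^{2}}{3}$)
$b{\left(V,h \right)} = - \frac{68}{7} - \frac{h}{21}$ ($b{\left(V,h \right)} = -9 + \frac{\frac{h}{-3} - 5}{7} = -9 + \frac{h \left(- \frac{1}{3}\right) - 5}{7} = -9 + \frac{- \frac{h}{3} - 5}{7} = -9 + \frac{-5 - \frac{h}{3}}{7} = -9 - \left(\frac{5}{7} + \frac{h}{21}\right) = - \frac{68}{7} - \frac{h}{21}$)
$o{\left(S,X \right)} = -21$ ($o{\left(S,X \right)} = -24 - -3 = -24 + 3 = -21$)
$s = - \frac{5}{3}$ ($s = - \frac{1^{2}}{3} \cdot 5 = \left(- \frac{1}{3}\right) 1 \cdot 5 = \left(- \frac{1}{3}\right) 5 = - \frac{5}{3} \approx -1.6667$)
$P{\left(O,A \right)} = - \frac{5}{3}$
$-235 + P{\left(b{\left(N,0 \right)},o{\left(3,4 \right)} \right)} = -235 - \frac{5}{3} = - \frac{710}{3}$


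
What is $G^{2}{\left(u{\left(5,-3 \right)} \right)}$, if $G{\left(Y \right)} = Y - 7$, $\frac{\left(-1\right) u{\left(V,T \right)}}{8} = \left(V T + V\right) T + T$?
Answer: $49729$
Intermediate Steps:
$u{\left(V,T \right)} = - 8 T - 8 T \left(V + T V\right)$ ($u{\left(V,T \right)} = - 8 \left(\left(V T + V\right) T + T\right) = - 8 \left(\left(T V + V\right) T + T\right) = - 8 \left(\left(V + T V\right) T + T\right) = - 8 \left(T \left(V + T V\right) + T\right) = - 8 \left(T + T \left(V + T V\right)\right) = - 8 T - 8 T \left(V + T V\right)$)
$G{\left(Y \right)} = -7 + Y$ ($G{\left(Y \right)} = Y - 7 = -7 + Y$)
$G^{2}{\left(u{\left(5,-3 \right)} \right)} = \left(-7 - - 24 \left(1 + 5 - 15\right)\right)^{2} = \left(-7 - \left(-24\right) \left(-9\right)\right)^{2} = \left(-7 - 216\right)^{2} = \left(-223\right)^{2} = 49729$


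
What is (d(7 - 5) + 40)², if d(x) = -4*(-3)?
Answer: 2704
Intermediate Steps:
d(x) = 12
(d(7 - 5) + 40)² = (12 + 40)² = 52² = 2704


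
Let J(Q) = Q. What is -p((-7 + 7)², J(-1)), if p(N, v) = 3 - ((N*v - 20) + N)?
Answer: -23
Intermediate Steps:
p(N, v) = 23 - N - N*v (p(N, v) = 3 - ((-20 + N*v) + N) = 3 - (-20 + N + N*v) = 3 + (20 - N - N*v) = 23 - N - N*v)
-p((-7 + 7)², J(-1)) = -(23 - (-7 + 7)² - 1*(-7 + 7)²*(-1)) = -(23 - 1*0² - 1*0²*(-1)) = -(23 - 1*0 - 1*0*(-1)) = -(23 + 0 + 0) = -1*23 = -23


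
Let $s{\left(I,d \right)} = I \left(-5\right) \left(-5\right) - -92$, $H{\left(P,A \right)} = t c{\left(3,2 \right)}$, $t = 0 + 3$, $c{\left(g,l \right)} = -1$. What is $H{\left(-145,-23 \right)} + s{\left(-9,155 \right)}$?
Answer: $-136$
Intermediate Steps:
$t = 3$
$H{\left(P,A \right)} = -3$ ($H{\left(P,A \right)} = 3 \left(-1\right) = -3$)
$s{\left(I,d \right)} = 92 + 25 I$ ($s{\left(I,d \right)} = - 5 I \left(-5\right) + 92 = 25 I + 92 = 92 + 25 I$)
$H{\left(-145,-23 \right)} + s{\left(-9,155 \right)} = -3 + \left(92 + 25 \left(-9\right)\right) = -3 + \left(92 - 225\right) = -3 - 133 = -136$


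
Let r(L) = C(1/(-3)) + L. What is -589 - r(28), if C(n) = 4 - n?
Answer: -1864/3 ≈ -621.33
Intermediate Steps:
r(L) = 13/3 + L (r(L) = (4 - 1/(-3)) + L = (4 - 1*(-⅓)) + L = (4 + ⅓) + L = 13/3 + L)
-589 - r(28) = -589 - (13/3 + 28) = -589 - 1*97/3 = -589 - 97/3 = -1864/3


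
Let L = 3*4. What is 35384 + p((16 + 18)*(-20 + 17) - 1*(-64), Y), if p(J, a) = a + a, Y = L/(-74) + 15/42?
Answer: 9164557/259 ≈ 35384.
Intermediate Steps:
L = 12
Y = 101/518 (Y = 12/(-74) + 15/42 = 12*(-1/74) + 15*(1/42) = -6/37 + 5/14 = 101/518 ≈ 0.19498)
p(J, a) = 2*a
35384 + p((16 + 18)*(-20 + 17) - 1*(-64), Y) = 35384 + 2*(101/518) = 35384 + 101/259 = 9164557/259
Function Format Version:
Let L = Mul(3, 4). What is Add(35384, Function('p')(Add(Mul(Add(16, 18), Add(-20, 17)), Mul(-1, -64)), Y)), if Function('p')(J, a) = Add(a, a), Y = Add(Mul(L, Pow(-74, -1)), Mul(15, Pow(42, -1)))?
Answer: Rational(9164557, 259) ≈ 35384.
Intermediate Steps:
L = 12
Y = Rational(101, 518) (Y = Add(Mul(12, Pow(-74, -1)), Mul(15, Pow(42, -1))) = Add(Mul(12, Rational(-1, 74)), Mul(15, Rational(1, 42))) = Add(Rational(-6, 37), Rational(5, 14)) = Rational(101, 518) ≈ 0.19498)
Function('p')(J, a) = Mul(2, a)
Add(35384, Function('p')(Add(Mul(Add(16, 18), Add(-20, 17)), Mul(-1, -64)), Y)) = Add(35384, Mul(2, Rational(101, 518))) = Add(35384, Rational(101, 259)) = Rational(9164557, 259)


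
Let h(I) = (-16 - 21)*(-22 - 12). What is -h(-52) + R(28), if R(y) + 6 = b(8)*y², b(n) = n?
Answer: 5008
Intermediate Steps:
h(I) = 1258 (h(I) = -37*(-34) = 1258)
R(y) = -6 + 8*y²
-h(-52) + R(28) = -1*1258 + (-6 + 8*28²) = -1258 + (-6 + 8*784) = -1258 + (-6 + 6272) = -1258 + 6266 = 5008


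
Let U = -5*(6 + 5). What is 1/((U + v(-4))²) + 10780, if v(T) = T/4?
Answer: 33806081/3136 ≈ 10780.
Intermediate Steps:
v(T) = T/4 (v(T) = T*(¼) = T/4)
U = -55 (U = -5*11 = -55)
1/((U + v(-4))²) + 10780 = 1/((-55 + (¼)*(-4))²) + 10780 = 1/((-55 - 1)²) + 10780 = 1/((-56)²) + 10780 = 1/3136 + 10780 = 33806081/3136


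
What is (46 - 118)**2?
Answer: 5184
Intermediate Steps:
(46 - 118)**2 = (-72)**2 = 5184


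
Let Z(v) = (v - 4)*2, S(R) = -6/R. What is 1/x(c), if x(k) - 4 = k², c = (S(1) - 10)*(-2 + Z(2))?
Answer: 1/9220 ≈ 0.00010846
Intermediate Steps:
Z(v) = -8 + 2*v (Z(v) = (-4 + v)*2 = -8 + 2*v)
c = 96 (c = (-6/1 - 10)*(-2 + (-8 + 2*2)) = (-6*1 - 10)*(-2 + (-8 + 4)) = (-6 - 10)*(-2 - 4) = -16*(-6) = 96)
x(k) = 4 + k²
1/x(c) = 1/(4 + 96²) = 1/(4 + 9216) = 1/9220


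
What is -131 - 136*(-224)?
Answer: 30333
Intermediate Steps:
-131 - 136*(-224) = -131 + 30464 = 30333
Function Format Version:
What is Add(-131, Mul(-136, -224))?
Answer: 30333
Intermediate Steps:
Add(-131, Mul(-136, -224)) = Add(-131, 30464) = 30333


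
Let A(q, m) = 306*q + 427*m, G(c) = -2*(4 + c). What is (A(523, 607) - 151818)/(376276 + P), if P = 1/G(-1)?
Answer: 1604454/2257655 ≈ 0.71067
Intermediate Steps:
G(c) = -8 - 2*c
P = -1/6 (P = 1/(-8 - 2*(-1)) = 1/(-8 + 2) = 1/(-6) = -1/6 ≈ -0.16667)
(A(523, 607) - 151818)/(376276 + P) = ((306*523 + 427*607) - 151818)/(376276 - 1/6) = ((160038 + 259189) - 151818)/(2257655/6) = (419227 - 151818)*(6/2257655) = 267409*(6/2257655) = 1604454/2257655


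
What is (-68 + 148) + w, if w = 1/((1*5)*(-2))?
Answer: 799/10 ≈ 79.900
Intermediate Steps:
w = -⅒ (w = 1/(5*(-2)) = 1/(-10) = -⅒ ≈ -0.10000)
(-68 + 148) + w = (-68 + 148) - ⅒ = 80 - ⅒ = 799/10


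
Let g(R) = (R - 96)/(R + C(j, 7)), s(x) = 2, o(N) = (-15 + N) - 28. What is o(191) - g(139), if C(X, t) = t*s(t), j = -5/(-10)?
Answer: 22601/153 ≈ 147.72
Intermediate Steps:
o(N) = -43 + N
j = ½ (j = -5*(-⅒) = ½ ≈ 0.50000)
C(X, t) = 2*t (C(X, t) = t*2 = 2*t)
g(R) = (-96 + R)/(14 + R) (g(R) = (R - 96)/(R + 2*7) = (-96 + R)/(R + 14) = (-96 + R)/(14 + R))
o(191) - g(139) = (-43 + 191) - (-96 + 139)/(14 + 139) = 148 - 43/153 = 22601/153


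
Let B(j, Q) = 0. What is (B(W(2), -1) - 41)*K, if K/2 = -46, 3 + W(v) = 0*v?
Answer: 3772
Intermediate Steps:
W(v) = -3 (W(v) = -3 + 0*v = -3 + 0 = -3)
K = -92 (K = 2*(-46) = -92)
(B(W(2), -1) - 41)*K = (0 - 41)*(-92) = -41*(-92) = 3772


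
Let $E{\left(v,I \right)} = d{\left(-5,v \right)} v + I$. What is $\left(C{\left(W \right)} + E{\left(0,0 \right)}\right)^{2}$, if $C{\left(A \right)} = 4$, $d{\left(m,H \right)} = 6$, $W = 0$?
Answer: $16$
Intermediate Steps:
$E{\left(v,I \right)} = I + 6 v$ ($E{\left(v,I \right)} = 6 v + I = I + 6 v$)
$\left(C{\left(W \right)} + E{\left(0,0 \right)}\right)^{2} = \left(4 + \left(0 + 6 \cdot 0\right)\right)^{2} = \left(4 + \left(0 + 0\right)\right)^{2} = \left(4 + 0\right)^{2} = 4^{2} = 16$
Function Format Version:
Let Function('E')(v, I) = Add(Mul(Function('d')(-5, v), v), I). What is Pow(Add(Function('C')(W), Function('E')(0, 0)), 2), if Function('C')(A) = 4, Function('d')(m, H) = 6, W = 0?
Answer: 16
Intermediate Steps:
Function('E')(v, I) = Add(I, Mul(6, v)) (Function('E')(v, I) = Add(Mul(6, v), I) = Add(I, Mul(6, v)))
Pow(Add(Function('C')(W), Function('E')(0, 0)), 2) = Pow(Add(4, Add(0, Mul(6, 0))), 2) = Pow(Add(4, Add(0, 0)), 2) = Pow(Add(4, 0), 2) = Pow(4, 2) = 16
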